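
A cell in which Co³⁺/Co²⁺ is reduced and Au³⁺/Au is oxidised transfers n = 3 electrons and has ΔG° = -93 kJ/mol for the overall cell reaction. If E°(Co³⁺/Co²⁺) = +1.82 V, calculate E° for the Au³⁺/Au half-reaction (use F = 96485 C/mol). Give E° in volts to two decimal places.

+1.50 V

E°cell = −ΔG°/(nF) = −(-93×10³)/((3)(96485)) = +0.321 V.
Since Co³⁺/Co²⁺ is the cathode and Au³⁺/Au the anode, E°cell = E°(Co³⁺/Co²⁺) − E°(Au³⁺/Au).
So E°(Au³⁺/Au) = E°(Co³⁺/Co²⁺) − E°cell = (+1.82) − (+0.321) = +1.50 V.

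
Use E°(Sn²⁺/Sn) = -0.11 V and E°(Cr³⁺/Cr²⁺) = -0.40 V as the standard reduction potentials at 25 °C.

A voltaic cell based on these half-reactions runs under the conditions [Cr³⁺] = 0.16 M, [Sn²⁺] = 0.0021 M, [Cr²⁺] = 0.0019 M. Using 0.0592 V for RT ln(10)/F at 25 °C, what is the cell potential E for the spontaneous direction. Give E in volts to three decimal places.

Sn²⁺/Sn is the cathode (higher E°), Cr³⁺/Cr²⁺ the anode: E°cell = -0.11 − (-0.40) = +0.29 V, n = 2.
Overall: Sn²⁺(aq) + 2 Cr²⁺(aq) → Sn(s) + 2 Cr³⁺(aq)
Q = [Cr³⁺]^2 / ([Sn²⁺]·[Cr²⁺]^2); log Q = 6.529.
E = E° − (0.0592/n) log Q = +0.29 − (0.0592/2)(6.529) = +0.097 V.

+0.097 V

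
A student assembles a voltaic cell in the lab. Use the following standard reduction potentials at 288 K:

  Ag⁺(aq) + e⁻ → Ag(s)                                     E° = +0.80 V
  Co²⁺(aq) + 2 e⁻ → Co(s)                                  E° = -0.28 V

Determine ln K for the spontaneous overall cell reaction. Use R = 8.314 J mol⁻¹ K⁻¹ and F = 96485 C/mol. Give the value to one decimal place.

87.0

Cathode: Ag⁺/Ag; anode: Co²⁺/Co. E°cell = (+0.80) − (-0.28) = +1.08 V, with n = 2.
ΔG° = −nFE° = −RT ln K, so ln K = nFE°/(RT) = (2)(96485)(+1.08) / ((8.314)(288)) = 87.038.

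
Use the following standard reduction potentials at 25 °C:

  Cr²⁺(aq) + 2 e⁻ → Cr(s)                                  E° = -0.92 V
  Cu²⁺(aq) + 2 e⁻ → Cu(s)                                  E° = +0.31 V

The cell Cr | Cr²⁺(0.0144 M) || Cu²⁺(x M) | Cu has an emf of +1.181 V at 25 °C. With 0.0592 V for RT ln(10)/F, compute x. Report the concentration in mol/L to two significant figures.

Cu²⁺/Cu is the cathode, Cr²⁺/Cr the anode: E°cell = +1.23 V, n = 2.
Overall reaction: Cu²⁺(aq) + Cr(s) → Cu(s) + Cr²⁺(aq); Q = [Cr²⁺]^1/[Cu²⁺]^1.
From E = E° − (0.0592/n) log Q: log Q = (E° − E)·n/0.0592 = (+1.23 − (+1.181))·2/0.0592 = 1.6554.
So 1·log[Cu²⁺] = 1·log(0.0144) − log Q = -1.8416 − (1.6554) = -3.4970; [Cu²⁺] = 10^(-3.4970) ≈ 0.00032 M.

0.00032 M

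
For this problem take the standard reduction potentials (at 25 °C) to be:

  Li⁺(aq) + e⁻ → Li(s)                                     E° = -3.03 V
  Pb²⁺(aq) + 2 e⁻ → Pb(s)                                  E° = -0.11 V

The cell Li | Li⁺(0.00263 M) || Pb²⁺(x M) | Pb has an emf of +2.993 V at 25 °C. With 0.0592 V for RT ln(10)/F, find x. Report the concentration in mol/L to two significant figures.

Pb²⁺/Pb is the cathode, Li⁺/Li the anode: E°cell = +2.92 V, n = 2.
Overall reaction: Pb²⁺(aq) + 2 Li(s) → Pb(s) + 2 Li⁺(aq); Q = [Li⁺]^2/[Pb²⁺]^1.
From E = E° − (0.0592/n) log Q: log Q = (E° − E)·n/0.0592 = (+2.92 − (+2.993))·2/0.0592 = -2.4662.
So 1·log[Pb²⁺] = 2·log(0.00263) − log Q = -5.1601 − (-2.4662) = -2.6939; [Pb²⁺] = 10^(-2.6939) ≈ 0.0020 M.

0.0020 M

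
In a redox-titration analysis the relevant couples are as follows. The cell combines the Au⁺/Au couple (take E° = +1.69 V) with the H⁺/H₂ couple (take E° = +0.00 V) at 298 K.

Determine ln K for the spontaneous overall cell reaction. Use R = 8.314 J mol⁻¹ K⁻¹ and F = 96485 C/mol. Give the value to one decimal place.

131.6

Cathode: Au⁺/Au; anode: H⁺/H₂. E°cell = (+1.69) − (+0.00) = +1.69 V, with n = 2.
ΔG° = −nFE° = −RT ln K, so ln K = nFE°/(RT) = (2)(96485)(+1.69) / ((8.314)(298)) = 131.629.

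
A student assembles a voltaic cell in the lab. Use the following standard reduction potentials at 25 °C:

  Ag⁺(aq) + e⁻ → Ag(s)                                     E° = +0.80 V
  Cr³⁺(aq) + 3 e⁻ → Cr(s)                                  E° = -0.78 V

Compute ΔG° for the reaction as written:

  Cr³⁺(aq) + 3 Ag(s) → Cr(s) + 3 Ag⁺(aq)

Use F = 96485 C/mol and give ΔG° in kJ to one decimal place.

As written, Cr³⁺/Cr is reduced (cathode) and Ag⁺/Ag is oxidised (anode), so E°cell = (-0.78) − (+0.80) = -1.58 V.
Balancing electrons gives n = 3.
ΔG° = −nFE° = −(3)(96485)(-1.58) = 457,339 J = +457.3 kJ.

+457.3 kJ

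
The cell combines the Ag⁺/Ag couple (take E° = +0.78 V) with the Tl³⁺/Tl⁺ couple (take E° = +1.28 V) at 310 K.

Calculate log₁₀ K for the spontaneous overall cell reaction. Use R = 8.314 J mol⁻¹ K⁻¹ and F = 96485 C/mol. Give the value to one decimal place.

16.3

Cathode: Tl³⁺/Tl⁺; anode: Ag⁺/Ag. E°cell = (+1.28) − (+0.78) = +0.50 V, with n = 2.
ΔG° = −nFE° = −RT ln K, so ln K = nFE°/(RT) = (2)(96485)(+0.50) / ((8.314)(310)) = 37.436.
log₁₀ K = 37.436 / ln 10 = 16.3.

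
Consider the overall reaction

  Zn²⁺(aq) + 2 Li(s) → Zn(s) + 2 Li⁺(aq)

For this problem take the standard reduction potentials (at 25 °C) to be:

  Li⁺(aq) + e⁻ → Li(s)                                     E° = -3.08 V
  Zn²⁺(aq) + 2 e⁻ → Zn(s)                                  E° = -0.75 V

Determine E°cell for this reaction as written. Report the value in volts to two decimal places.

The Zn²⁺/Zn couple has the higher reduction potential, so it is the cathode; Li⁺/Li is oxidised at the anode.
E°cell = E°(cathode) − E°(anode) = (-0.75) − (-3.08) = +2.33 V.
Since E°cell > 0, the reaction is spontaneous under standard conditions.

+2.33 V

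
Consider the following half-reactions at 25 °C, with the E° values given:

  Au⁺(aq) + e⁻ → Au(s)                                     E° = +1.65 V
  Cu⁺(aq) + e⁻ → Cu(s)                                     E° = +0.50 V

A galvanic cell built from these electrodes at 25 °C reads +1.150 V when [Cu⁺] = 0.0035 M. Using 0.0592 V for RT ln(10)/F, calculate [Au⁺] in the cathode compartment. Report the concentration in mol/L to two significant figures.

Au⁺/Au is the cathode, Cu⁺/Cu the anode: E°cell = +1.15 V, n = 1.
Overall reaction: Au⁺(aq) + Cu(s) → Au(s) + Cu⁺(aq); Q = [Cu⁺]^1/[Au⁺]^1.
From E = E° − (0.0592/n) log Q: log Q = (E° − E)·n/0.0592 = (+1.15 − (+1.150))·1/0.0592 = 0.0000.
So 1·log[Au⁺] = 1·log(0.0035) − log Q = -2.4559 − (0.0000) = -2.4559; [Au⁺] = 10^(-2.4559) ≈ 0.0035 M.

0.0035 M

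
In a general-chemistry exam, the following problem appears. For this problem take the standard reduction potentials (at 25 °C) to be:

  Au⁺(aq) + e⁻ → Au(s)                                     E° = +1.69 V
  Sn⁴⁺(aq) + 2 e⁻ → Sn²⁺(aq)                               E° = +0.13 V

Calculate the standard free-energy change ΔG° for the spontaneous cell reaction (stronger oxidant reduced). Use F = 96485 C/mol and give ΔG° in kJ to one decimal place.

-301.0 kJ

Au⁺/Au (E° = +1.69 V) is the cathode; Sn⁴⁺/Sn²⁺ (E° = +0.13 V) is the anode, so E°cell = +1.56 V.
Balancing electrons gives n = 2 (lcm of 1 and 2).
ΔG° = −nFE° = −(2)(96485)(+1.56) = -301,033 J = -301.0 kJ.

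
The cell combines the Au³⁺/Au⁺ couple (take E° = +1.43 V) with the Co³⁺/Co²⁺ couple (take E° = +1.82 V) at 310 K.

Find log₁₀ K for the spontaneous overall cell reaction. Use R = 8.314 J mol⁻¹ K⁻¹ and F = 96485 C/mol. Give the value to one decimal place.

12.7

Cathode: Co³⁺/Co²⁺; anode: Au³⁺/Au⁺. E°cell = (+1.82) − (+1.43) = +0.39 V, with n = 2.
ΔG° = −nFE° = −RT ln K, so ln K = nFE°/(RT) = (2)(96485)(+0.39) / ((8.314)(310)) = 29.200.
log₁₀ K = 29.200 / ln 10 = 12.7.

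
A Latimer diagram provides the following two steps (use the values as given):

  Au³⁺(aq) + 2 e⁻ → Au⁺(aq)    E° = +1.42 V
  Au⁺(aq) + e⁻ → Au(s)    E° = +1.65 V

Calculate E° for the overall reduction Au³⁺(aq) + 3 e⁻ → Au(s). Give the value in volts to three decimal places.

Since ΔG° = −nFE° is additive over sequential reductions, n₃E°₃ = n₁E°₁ + n₂E°₂.
E°₃ = (2×+1.42 + 1×+1.65) / 3 = (+4.490) / 3 = +1.497 V.
Simply averaging or adding the two E° values would be wrong; the electron-weighted sum is required.

+1.497 V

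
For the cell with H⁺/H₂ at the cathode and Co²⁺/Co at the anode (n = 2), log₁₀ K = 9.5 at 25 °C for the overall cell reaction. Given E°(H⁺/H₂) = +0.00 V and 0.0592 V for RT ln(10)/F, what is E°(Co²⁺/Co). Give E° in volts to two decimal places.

-0.28 V

E°cell = (0.0592/n)·log K = (0.0592/2)(9.5) = +0.281 V.
Since H⁺/H₂ is the cathode and Co²⁺/Co the anode, E°cell = E°(H⁺/H₂) − E°(Co²⁺/Co).
So E°(Co²⁺/Co) = E°(H⁺/H₂) − E°cell = (+0.00) − (+0.281) = -0.28 V.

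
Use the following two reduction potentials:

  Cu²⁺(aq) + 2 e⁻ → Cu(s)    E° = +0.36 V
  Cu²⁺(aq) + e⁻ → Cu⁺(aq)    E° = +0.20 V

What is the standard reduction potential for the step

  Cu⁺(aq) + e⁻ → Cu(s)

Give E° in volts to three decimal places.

+0.520 V

Sequential free energies add, so n₃E°₃ = n₁E°₁ + n₂E°₂.
With n₃ = 2, and the known step contributing 1×(+0.20) V, the unknown satisfies 1·E° = 2×(+0.36) − 1×(+0.20) = +0.520.
E° = +0.520 / 1 = +0.520 V.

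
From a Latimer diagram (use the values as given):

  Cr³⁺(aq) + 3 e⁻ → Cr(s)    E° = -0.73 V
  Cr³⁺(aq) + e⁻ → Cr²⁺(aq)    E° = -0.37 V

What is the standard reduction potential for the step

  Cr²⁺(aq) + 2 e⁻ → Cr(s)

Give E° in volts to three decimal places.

Sequential free energies add, so n₃E°₃ = n₁E°₁ + n₂E°₂.
With n₃ = 3, and the known step contributing 1×(-0.37) V, the unknown satisfies 2·E° = 3×(-0.73) − 1×(-0.37) = -1.820.
E° = -1.820 / 2 = -0.910 V.

-0.910 V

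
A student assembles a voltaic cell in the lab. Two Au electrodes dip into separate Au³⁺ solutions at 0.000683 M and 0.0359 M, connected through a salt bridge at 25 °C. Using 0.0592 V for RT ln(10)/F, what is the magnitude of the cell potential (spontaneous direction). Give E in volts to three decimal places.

For a concentration cell E°cell = 0. The 0.0359 M side is the cathode (reduction is favoured where [Au³⁺] is higher).
With n = 3, E = −(0.0592/3) log([Au³⁺]ₐₙ/[Au³⁺]꜀ₐₜ) = −(0.0592/3) log(0.000683/0.0359) = −(0.0592/3)(-1.721) = +0.034 V.

+0.034 V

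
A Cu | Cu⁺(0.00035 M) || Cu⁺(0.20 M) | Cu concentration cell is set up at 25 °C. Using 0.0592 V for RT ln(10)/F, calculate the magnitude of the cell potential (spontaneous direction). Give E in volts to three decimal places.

For a concentration cell E°cell = 0. The 0.20 M side is the cathode (reduction is favoured where [Cu⁺] is higher).
With n = 1, E = −(0.0592/1) log([Cu⁺]ₐₙ/[Cu⁺]꜀ₐₜ) = −(0.0592/1) log(0.00035/0.2) = −(0.0592/1)(-2.757) = +0.163 V.

+0.163 V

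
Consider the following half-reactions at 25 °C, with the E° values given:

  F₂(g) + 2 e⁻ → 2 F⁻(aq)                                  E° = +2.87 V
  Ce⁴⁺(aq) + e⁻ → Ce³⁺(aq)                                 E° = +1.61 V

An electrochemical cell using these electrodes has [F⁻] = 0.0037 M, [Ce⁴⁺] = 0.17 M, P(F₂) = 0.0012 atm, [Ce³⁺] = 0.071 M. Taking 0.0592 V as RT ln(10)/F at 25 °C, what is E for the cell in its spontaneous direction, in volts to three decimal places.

F₂/F⁻ is the cathode (higher E°), Ce⁴⁺/Ce³⁺ the anode: E°cell = +2.87 − (+1.61) = +1.26 V, n = 2.
Overall: F₂(g) + 2 Ce³⁺(aq) → 2 F⁻(aq) + 2 Ce⁴⁺(aq)
Q = [F⁻]^2·[Ce⁴⁺]^2 / (P(F₂)·[Ce³⁺]^2); log Q = -1.184.
E = E° − (0.0592/n) log Q = +1.26 − (0.0592/2)(-1.184) = +1.295 V.

+1.295 V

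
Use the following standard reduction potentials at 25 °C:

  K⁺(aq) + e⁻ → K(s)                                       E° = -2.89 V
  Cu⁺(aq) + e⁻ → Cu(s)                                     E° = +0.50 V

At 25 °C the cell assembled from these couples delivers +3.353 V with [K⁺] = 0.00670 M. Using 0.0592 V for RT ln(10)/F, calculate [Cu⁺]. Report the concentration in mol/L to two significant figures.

Cu⁺/Cu is the cathode, K⁺/K the anode: E°cell = +3.39 V, n = 1.
Overall reaction: Cu⁺(aq) + K(s) → Cu(s) + K⁺(aq); Q = [K⁺]^1/[Cu⁺]^1.
From E = E° − (0.0592/n) log Q: log Q = (E° − E)·n/0.0592 = (+3.39 − (+3.353))·1/0.0592 = 0.6250.
So 1·log[Cu⁺] = 1·log(0.0067) − log Q = -2.1739 − (0.6250) = -2.7989; [Cu⁺] = 10^(-2.7989) ≈ 0.0016 M.

0.0016 M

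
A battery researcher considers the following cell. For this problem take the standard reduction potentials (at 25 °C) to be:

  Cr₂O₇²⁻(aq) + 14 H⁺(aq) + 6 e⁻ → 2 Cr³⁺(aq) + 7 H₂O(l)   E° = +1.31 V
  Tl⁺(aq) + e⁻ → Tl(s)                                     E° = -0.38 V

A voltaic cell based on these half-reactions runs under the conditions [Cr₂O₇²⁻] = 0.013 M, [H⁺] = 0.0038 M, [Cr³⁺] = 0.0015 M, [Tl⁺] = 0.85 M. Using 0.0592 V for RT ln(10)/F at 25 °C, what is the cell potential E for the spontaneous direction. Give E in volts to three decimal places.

+1.397 V

Cr₂O₇²⁻/Cr³⁺ is the cathode (higher E°), Tl⁺/Tl the anode: E°cell = +1.31 − (-0.38) = +1.69 V, n = 6.
Overall: Cr₂O₇²⁻(aq) + 14 H⁺(aq) + 6 Tl(s) → 2 Cr³⁺(aq) + 7 H₂O(l) + 6 Tl⁺(aq)
Q = [Cr³⁺]^2·[Tl⁺]^6 / ([Cr₂O₇²⁻]·[H⁺]^14); log Q = 29.698.
E = E° − (0.0592/n) log Q = +1.69 − (0.0592/6)(29.698) = +1.397 V.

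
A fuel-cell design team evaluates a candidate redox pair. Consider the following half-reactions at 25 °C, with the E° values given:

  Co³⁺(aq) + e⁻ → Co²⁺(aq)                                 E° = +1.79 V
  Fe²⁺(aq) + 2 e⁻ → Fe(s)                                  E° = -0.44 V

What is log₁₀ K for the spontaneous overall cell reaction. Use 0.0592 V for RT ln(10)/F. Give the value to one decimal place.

75.3

Cathode: Co³⁺/Co²⁺; anode: Fe²⁺/Fe. E°cell = +2.23 V, n = 2.
log K = nE°cell / 0.0592 = (2)(+2.23) / 0.0592 = 75.3.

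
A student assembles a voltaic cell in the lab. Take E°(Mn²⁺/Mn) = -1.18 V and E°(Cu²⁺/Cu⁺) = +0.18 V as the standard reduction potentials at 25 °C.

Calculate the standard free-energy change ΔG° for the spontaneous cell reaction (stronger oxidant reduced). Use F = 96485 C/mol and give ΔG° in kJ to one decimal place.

Cu²⁺/Cu⁺ (E° = +0.18 V) is the cathode; Mn²⁺/Mn (E° = -1.18 V) is the anode, so E°cell = +1.36 V.
Balancing electrons gives n = 2 (lcm of 1 and 2).
ΔG° = −nFE° = −(2)(96485)(+1.36) = -262,439 J = -262.4 kJ.

-262.4 kJ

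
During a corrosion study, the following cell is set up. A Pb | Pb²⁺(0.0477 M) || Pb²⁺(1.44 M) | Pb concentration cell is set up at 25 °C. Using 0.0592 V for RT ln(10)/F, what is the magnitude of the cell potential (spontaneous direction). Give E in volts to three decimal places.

For a concentration cell E°cell = 0. The 1.44 M side is the cathode (reduction is favoured where [Pb²⁺] is higher).
With n = 2, E = −(0.0592/2) log([Pb²⁺]ₐₙ/[Pb²⁺]꜀ₐₜ) = −(0.0592/2) log(0.0477/1.44) = −(0.0592/2)(-1.480) = +0.044 V.

+0.044 V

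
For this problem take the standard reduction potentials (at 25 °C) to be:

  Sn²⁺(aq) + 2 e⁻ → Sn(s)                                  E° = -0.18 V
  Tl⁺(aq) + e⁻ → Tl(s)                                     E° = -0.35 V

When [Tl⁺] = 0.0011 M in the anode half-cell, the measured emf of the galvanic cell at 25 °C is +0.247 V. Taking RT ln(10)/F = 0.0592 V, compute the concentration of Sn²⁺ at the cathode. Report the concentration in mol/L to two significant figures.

Sn²⁺/Sn is the cathode, Tl⁺/Tl the anode: E°cell = +0.17 V, n = 2.
Overall reaction: Sn²⁺(aq) + 2 Tl(s) → Sn(s) + 2 Tl⁺(aq); Q = [Tl⁺]^2/[Sn²⁺]^1.
From E = E° − (0.0592/n) log Q: log Q = (E° − E)·n/0.0592 = (+0.17 − (+0.247))·2/0.0592 = -2.6014.
So 1·log[Sn²⁺] = 2·log(0.0011) − log Q = -5.9172 − (-2.6014) = -3.3158; [Sn²⁺] = 10^(-3.3158) ≈ 0.00048 M.

0.00048 M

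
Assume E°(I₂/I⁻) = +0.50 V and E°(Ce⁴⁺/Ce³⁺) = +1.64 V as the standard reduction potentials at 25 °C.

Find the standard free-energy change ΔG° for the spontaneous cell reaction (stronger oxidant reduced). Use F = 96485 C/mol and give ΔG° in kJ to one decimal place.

Ce⁴⁺/Ce³⁺ (E° = +1.64 V) is the cathode; I₂/I⁻ (E° = +0.50 V) is the anode, so E°cell = +1.14 V.
Balancing electrons gives n = 2 (lcm of 1 and 2).
ΔG° = −nFE° = −(2)(96485)(+1.14) = -219,986 J = -220.0 kJ.

-220.0 kJ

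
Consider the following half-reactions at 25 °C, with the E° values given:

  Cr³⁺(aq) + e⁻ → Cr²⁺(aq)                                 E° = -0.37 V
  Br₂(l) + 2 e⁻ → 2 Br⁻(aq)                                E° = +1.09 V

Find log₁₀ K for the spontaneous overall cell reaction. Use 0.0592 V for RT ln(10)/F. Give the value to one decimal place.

49.3

Cathode: Br₂/Br⁻; anode: Cr³⁺/Cr²⁺. E°cell = +1.46 V, n = 2.
log K = nE°cell / 0.0592 = (2)(+1.46) / 0.0592 = 49.3.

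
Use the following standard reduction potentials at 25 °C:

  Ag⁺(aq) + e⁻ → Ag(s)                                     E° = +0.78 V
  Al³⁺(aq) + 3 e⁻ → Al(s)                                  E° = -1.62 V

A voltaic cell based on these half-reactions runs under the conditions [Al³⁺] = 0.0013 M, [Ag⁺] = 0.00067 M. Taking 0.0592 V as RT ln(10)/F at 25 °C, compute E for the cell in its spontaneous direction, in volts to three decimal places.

Ag⁺/Ag is the cathode (higher E°), Al³⁺/Al the anode: E°cell = +0.78 − (-1.62) = +2.40 V, n = 3.
Overall: 3 Ag⁺(aq) + Al(s) → 3 Ag(s) + Al³⁺(aq)
Q = [Al³⁺] / ([Ag⁺]^3); log Q = 6.636.
E = E° − (0.0592/n) log Q = +2.40 − (0.0592/3)(6.636) = +2.269 V.

+2.269 V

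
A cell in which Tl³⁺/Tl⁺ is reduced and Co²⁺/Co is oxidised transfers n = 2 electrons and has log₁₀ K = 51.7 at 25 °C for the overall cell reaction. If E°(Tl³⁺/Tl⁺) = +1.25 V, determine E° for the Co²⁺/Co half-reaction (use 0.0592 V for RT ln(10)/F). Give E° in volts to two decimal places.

E°cell = (0.0592/n)·log K = (0.0592/2)(51.7) = +1.530 V.
Since Tl³⁺/Tl⁺ is the cathode and Co²⁺/Co the anode, E°cell = E°(Tl³⁺/Tl⁺) − E°(Co²⁺/Co).
So E°(Co²⁺/Co) = E°(Tl³⁺/Tl⁺) − E°cell = (+1.25) − (+1.530) = -0.28 V.

-0.28 V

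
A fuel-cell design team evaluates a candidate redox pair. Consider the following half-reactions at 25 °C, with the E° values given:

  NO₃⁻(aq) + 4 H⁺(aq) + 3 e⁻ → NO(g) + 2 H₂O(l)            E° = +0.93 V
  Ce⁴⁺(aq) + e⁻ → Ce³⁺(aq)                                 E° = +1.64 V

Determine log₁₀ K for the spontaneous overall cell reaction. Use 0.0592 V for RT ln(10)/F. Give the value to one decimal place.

36.0

Cathode: Ce⁴⁺/Ce³⁺; anode: NO₃⁻/NO. E°cell = +0.71 V, n = 3.
log K = nE°cell / 0.0592 = (3)(+0.71) / 0.0592 = 36.0.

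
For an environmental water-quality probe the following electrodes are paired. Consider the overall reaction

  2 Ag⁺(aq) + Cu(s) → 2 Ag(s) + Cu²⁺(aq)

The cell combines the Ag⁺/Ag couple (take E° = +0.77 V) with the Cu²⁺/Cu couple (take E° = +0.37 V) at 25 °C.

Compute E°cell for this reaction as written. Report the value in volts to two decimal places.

+0.40 V

The Ag⁺/Ag couple has the higher reduction potential, so it is the cathode; Cu²⁺/Cu is oxidised at the anode.
E°cell = E°(cathode) − E°(anode) = (+0.77) − (+0.37) = +0.40 V.
Since E°cell > 0, the reaction is spontaneous under standard conditions.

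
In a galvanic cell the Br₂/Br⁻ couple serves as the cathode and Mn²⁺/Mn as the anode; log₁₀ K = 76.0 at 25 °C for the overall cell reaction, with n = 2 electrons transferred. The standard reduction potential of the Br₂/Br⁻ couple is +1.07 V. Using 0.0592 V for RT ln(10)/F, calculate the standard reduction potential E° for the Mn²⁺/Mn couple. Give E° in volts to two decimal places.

E°cell = (0.0592/n)·log K = (0.0592/2)(76.0) = +2.250 V.
Since Br₂/Br⁻ is the cathode and Mn²⁺/Mn the anode, E°cell = E°(Br₂/Br⁻) − E°(Mn²⁺/Mn).
So E°(Mn²⁺/Mn) = E°(Br₂/Br⁻) − E°cell = (+1.07) − (+2.250) = -1.18 V.

-1.18 V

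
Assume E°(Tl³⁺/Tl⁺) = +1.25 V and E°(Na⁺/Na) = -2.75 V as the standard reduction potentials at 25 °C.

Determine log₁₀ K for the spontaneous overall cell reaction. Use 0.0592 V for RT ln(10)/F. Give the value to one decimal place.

Cathode: Tl³⁺/Tl⁺; anode: Na⁺/Na. E°cell = +4.00 V, n = 2.
log K = nE°cell / 0.0592 = (2)(+4.00) / 0.0592 = 135.1.

135.1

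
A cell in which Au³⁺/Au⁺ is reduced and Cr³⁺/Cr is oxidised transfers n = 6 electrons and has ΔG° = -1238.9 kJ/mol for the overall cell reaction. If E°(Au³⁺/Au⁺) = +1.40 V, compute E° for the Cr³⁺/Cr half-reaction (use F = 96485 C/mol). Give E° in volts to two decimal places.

-0.74 V

E°cell = −ΔG°/(nF) = −(-1238.9×10³)/((6)(96485)) = +2.140 V.
Since Au³⁺/Au⁺ is the cathode and Cr³⁺/Cr the anode, E°cell = E°(Au³⁺/Au⁺) − E°(Cr³⁺/Cr).
So E°(Cr³⁺/Cr) = E°(Au³⁺/Au⁺) − E°cell = (+1.40) − (+2.140) = -0.74 V.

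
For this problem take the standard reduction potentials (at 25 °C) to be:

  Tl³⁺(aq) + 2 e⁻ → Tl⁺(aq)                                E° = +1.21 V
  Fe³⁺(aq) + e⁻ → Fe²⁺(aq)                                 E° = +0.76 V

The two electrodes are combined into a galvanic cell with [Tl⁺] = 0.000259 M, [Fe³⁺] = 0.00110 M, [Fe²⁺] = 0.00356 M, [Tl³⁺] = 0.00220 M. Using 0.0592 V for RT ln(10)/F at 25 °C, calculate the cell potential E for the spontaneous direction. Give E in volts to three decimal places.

+0.508 V

Tl³⁺/Tl⁺ is the cathode (higher E°), Fe³⁺/Fe²⁺ the anode: E°cell = +1.21 − (+0.76) = +0.45 V, n = 2.
Overall: Tl³⁺(aq) + 2 Fe²⁺(aq) → Tl⁺(aq) + 2 Fe³⁺(aq)
Q = [Tl⁺]·[Fe³⁺]^2 / ([Tl³⁺]·[Fe²⁺]^2); log Q = -1.949.
E = E° − (0.0592/n) log Q = +0.45 − (0.0592/2)(-1.949) = +0.508 V.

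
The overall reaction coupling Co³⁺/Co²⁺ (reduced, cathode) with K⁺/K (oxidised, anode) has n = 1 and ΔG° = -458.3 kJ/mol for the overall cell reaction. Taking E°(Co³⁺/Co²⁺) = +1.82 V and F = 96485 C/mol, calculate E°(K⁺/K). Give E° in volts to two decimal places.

-2.93 V

E°cell = −ΔG°/(nF) = −(-458.3×10³)/((1)(96485)) = +4.750 V.
Since Co³⁺/Co²⁺ is the cathode and K⁺/K the anode, E°cell = E°(Co³⁺/Co²⁺) − E°(K⁺/K).
So E°(K⁺/K) = E°(Co³⁺/Co²⁺) − E°cell = (+1.82) − (+4.750) = -2.93 V.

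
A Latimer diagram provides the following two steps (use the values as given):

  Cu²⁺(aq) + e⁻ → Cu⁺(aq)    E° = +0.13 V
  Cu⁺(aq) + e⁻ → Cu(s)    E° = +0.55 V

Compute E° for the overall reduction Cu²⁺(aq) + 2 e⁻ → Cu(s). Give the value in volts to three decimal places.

+0.340 V

Standard free energies of sequential steps add: ΔG°₃ = ΔG°₁ + ΔG°₂, so n₃E°₃ = n₁E°₁ + n₂E°₂.
E°₃ = (1×+0.13 + 1×+0.55) / 2 = (+0.680) / 2 = +0.340 V.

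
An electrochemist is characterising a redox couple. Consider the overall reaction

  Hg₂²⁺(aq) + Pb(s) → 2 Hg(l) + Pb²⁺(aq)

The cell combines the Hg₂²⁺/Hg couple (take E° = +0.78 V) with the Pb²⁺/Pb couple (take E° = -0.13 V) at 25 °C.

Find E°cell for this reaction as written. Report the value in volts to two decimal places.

The Hg₂²⁺/Hg couple has the higher reduction potential, so it is the cathode; Pb²⁺/Pb is oxidised at the anode.
E°cell = E°(cathode) − E°(anode) = (+0.78) − (-0.13) = +0.91 V.

+0.91 V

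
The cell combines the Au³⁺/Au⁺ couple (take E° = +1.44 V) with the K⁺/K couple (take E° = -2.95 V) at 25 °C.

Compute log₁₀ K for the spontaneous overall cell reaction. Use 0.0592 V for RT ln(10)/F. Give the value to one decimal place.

148.3

Cathode: Au³⁺/Au⁺; anode: K⁺/K. E°cell = +4.39 V, n = 2.
log K = nE°cell / 0.0592 = (2)(+4.39) / 0.0592 = 148.3.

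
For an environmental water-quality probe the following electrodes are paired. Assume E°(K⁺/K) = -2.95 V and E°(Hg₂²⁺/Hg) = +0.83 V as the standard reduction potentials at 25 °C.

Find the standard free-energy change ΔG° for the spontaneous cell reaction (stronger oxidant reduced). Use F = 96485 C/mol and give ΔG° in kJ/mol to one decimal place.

-729.4 kJ/mol

Hg₂²⁺/Hg (E° = +0.83 V) is the cathode; K⁺/K (E° = -2.95 V) is the anode, so E°cell = +3.78 V.
Balancing electrons gives n = 2 (lcm of 2 and 1).
ΔG° = −nFE° = −(2)(96485)(+3.78) = -729,427 J = -729.4 kJ/mol.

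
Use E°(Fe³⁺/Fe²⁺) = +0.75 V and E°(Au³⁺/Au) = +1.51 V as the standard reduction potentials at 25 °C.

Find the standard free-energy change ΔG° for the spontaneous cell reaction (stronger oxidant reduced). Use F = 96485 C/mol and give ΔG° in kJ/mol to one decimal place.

Au³⁺/Au (E° = +1.51 V) is the cathode; Fe³⁺/Fe²⁺ (E° = +0.75 V) is the anode, so E°cell = +0.76 V.
Balancing electrons gives n = 3 (lcm of 3 and 1).
ΔG° = −nFE° = −(3)(96485)(+0.76) = -219,986 J = -220.0 kJ/mol.

-220.0 kJ/mol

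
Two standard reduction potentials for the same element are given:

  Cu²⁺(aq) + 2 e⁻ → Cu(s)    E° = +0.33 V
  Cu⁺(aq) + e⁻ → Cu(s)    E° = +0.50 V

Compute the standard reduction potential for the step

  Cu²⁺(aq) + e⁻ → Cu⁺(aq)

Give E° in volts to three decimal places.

Sequential free energies add, so n₃E°₃ = n₁E°₁ + n₂E°₂.
With n₃ = 2, and the known step contributing 1×(+0.50) V, the unknown satisfies 1·E° = 2×(+0.33) − 1×(+0.50) = +0.160.
E° = +0.160 / 1 = +0.160 V.

+0.160 V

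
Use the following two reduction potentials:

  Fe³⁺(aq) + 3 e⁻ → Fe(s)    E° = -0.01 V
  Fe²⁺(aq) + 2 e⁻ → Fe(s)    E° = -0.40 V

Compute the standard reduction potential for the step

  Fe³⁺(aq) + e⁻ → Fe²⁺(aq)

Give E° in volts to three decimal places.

Sequential free energies add, so n₃E°₃ = n₁E°₁ + n₂E°₂.
With n₃ = 3, and the known step contributing 2×(-0.40) V, the unknown satisfies 1·E° = 3×(-0.01) − 2×(-0.40) = +0.770.
E° = +0.770 / 1 = +0.770 V.

+0.770 V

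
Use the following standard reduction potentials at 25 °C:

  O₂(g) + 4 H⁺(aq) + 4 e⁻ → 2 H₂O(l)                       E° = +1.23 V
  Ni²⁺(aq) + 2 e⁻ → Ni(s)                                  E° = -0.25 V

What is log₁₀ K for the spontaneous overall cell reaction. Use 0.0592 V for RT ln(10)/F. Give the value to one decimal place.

Cathode: O₂/H₂O; anode: Ni²⁺/Ni. E°cell = +1.48 V, n = 4.
log K = nE°cell / 0.0592 = (4)(+1.48) / 0.0592 = 100.0.

100.0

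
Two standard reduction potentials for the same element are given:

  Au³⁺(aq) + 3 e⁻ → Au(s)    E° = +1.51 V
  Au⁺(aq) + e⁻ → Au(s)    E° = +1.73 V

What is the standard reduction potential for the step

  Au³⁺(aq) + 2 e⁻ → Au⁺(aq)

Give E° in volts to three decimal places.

Sequential free energies add, so n₃E°₃ = n₁E°₁ + n₂E°₂.
With n₃ = 3, and the known step contributing 1×(+1.73) V, the unknown satisfies 2·E° = 3×(+1.51) − 1×(+1.73) = +2.800.
E° = +2.800 / 2 = +1.400 V.

+1.400 V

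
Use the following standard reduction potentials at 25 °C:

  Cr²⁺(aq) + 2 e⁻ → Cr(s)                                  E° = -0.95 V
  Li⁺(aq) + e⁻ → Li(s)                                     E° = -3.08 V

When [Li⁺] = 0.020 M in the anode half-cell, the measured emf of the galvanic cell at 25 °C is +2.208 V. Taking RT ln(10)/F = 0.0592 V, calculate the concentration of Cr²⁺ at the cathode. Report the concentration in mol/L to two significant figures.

Cr²⁺/Cr is the cathode, Li⁺/Li the anode: E°cell = +2.13 V, n = 2.
Overall reaction: Cr²⁺(aq) + 2 Li(s) → Cr(s) + 2 Li⁺(aq); Q = [Li⁺]^2/[Cr²⁺]^1.
From E = E° − (0.0592/n) log Q: log Q = (E° − E)·n/0.0592 = (+2.13 − (+2.208))·2/0.0592 = -2.6351.
So 1·log[Cr²⁺] = 2·log(0.02) − log Q = -3.3979 − (-2.6351) = -0.7628; [Cr²⁺] = 10^(-0.7628) ≈ 0.17 M.

0.17 M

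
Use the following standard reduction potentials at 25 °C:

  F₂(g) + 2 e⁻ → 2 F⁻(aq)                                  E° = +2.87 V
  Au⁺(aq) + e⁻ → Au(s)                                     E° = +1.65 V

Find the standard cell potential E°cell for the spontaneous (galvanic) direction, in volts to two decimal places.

+1.22 V

The F₂/F⁻ couple has the higher reduction potential, so it is the cathode; Au⁺/Au is oxidised at the anode.
E°cell = E°(cathode) − E°(anode) = (+2.87) − (+1.65) = +1.22 V.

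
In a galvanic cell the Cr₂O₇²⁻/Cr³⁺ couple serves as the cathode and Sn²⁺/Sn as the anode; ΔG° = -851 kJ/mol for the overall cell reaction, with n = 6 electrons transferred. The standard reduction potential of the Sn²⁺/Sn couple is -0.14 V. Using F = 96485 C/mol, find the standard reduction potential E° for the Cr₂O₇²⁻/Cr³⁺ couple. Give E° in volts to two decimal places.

E°cell = −ΔG°/(nF) = −(-851×10³)/((6)(96485)) = +1.470 V.
Since Cr₂O₇²⁻/Cr³⁺ is the cathode and Sn²⁺/Sn the anode, E°cell = E°(Cr₂O₇²⁻/Cr³⁺) − E°(Sn²⁺/Sn).
So E°(Cr₂O₇²⁻/Cr³⁺) = E°cell + E°(Sn²⁺/Sn) = +1.470 + (-0.14) = +1.33 V.

+1.33 V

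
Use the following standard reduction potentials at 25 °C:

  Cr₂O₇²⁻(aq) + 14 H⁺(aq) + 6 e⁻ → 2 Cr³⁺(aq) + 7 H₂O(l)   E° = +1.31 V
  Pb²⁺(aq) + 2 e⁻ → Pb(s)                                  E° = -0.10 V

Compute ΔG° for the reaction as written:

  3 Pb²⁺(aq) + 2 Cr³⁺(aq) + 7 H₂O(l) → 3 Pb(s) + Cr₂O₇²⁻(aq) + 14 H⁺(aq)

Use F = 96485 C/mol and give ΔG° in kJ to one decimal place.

As written, Pb²⁺/Pb is reduced (cathode) and Cr₂O₇²⁻/Cr³⁺ is oxidised (anode), so E°cell = (-0.10) − (+1.31) = -1.41 V.
Balancing electrons gives n = 6.
ΔG° = −nFE° = −(6)(96485)(-1.41) = 816,263 J = +816.3 kJ.

+816.3 kJ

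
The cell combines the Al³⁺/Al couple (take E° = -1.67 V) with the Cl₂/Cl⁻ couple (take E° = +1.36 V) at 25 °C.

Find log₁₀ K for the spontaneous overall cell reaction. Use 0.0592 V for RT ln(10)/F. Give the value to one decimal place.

307.1

Cathode: Cl₂/Cl⁻; anode: Al³⁺/Al. E°cell = +3.03 V, n = 6.
log K = nE°cell / 0.0592 = (6)(+3.03) / 0.0592 = 307.1.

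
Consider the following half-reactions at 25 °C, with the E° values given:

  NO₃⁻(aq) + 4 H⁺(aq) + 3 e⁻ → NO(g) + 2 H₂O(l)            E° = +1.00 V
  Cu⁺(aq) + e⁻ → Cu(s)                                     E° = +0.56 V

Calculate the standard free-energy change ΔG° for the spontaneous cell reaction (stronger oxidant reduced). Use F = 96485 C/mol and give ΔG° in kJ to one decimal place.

-127.4 kJ

NO₃⁻/NO (E° = +1.00 V) is the cathode; Cu⁺/Cu (E° = +0.56 V) is the anode, so E°cell = +0.44 V.
Balancing electrons gives n = 3 (lcm of 3 and 1).
ΔG° = −nFE° = −(3)(96485)(+0.44) = -127,360 J = -127.4 kJ.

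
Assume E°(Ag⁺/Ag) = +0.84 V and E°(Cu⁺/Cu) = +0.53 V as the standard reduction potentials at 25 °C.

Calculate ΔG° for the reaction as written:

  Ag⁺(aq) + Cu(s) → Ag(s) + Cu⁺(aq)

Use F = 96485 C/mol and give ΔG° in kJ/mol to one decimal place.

-29.9 kJ/mol

As written, Ag⁺/Ag is reduced (cathode) and Cu⁺/Cu is oxidised (anode), so E°cell = (+0.84) − (+0.53) = +0.31 V.
Balancing electrons gives n = 1.
ΔG° = −nFE° = −(1)(96485)(+0.31) = -29,910 J = -29.9 kJ/mol.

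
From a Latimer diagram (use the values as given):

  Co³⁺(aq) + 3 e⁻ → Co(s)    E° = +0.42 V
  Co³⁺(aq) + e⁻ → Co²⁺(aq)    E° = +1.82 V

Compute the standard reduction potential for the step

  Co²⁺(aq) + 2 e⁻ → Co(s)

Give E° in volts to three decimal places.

-0.280 V

Sequential free energies add, so n₃E°₃ = n₁E°₁ + n₂E°₂.
With n₃ = 3, and the known step contributing 1×(+1.82) V, the unknown satisfies 2·E° = 3×(+0.42) − 1×(+1.82) = -0.560.
E° = -0.560 / 2 = -0.280 V.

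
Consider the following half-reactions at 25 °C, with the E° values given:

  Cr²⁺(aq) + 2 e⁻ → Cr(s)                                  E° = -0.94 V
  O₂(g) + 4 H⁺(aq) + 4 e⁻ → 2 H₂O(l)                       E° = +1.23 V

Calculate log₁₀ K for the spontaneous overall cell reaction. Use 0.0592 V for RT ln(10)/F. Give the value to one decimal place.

Cathode: O₂/H₂O; anode: Cr²⁺/Cr. E°cell = +2.17 V, n = 4.
log K = nE°cell / 0.0592 = (4)(+2.17) / 0.0592 = 146.6.

146.6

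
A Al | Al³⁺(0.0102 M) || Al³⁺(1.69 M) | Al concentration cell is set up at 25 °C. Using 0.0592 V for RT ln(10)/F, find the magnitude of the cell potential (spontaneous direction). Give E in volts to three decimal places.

For a concentration cell E°cell = 0. The 1.69 M side is the cathode (reduction is favoured where [Al³⁺] is higher).
With n = 3, E = −(0.0592/3) log([Al³⁺]ₐₙ/[Al³⁺]꜀ₐₜ) = −(0.0592/3) log(0.0102/1.69) = −(0.0592/3)(-2.219) = +0.044 V.

+0.044 V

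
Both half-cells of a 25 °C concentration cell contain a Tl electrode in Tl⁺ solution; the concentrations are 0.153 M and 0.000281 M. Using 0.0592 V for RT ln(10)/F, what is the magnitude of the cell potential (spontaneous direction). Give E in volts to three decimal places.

+0.162 V

For a concentration cell E°cell = 0. The 0.153 M side is the cathode (reduction is favoured where [Tl⁺] is higher).
With n = 1, E = −(0.0592/1) log([Tl⁺]ₐₙ/[Tl⁺]꜀ₐₜ) = −(0.0592/1) log(0.000281/0.153) = −(0.0592/1)(-2.736) = +0.162 V.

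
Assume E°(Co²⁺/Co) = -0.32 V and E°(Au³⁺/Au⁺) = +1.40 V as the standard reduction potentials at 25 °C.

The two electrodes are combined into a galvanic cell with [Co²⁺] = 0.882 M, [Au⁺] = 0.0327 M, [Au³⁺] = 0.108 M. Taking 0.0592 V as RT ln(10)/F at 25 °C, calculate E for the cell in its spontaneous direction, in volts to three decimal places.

+1.737 V

Au³⁺/Au⁺ is the cathode (higher E°), Co²⁺/Co the anode: E°cell = +1.40 − (-0.32) = +1.72 V, n = 2.
Overall: Au³⁺(aq) + Co(s) → Au⁺(aq) + Co²⁺(aq)
Q = [Au⁺]·[Co²⁺] / ([Au³⁺]); log Q = -0.573.
E = E° − (0.0592/n) log Q = +1.72 − (0.0592/2)(-0.573) = +1.737 V.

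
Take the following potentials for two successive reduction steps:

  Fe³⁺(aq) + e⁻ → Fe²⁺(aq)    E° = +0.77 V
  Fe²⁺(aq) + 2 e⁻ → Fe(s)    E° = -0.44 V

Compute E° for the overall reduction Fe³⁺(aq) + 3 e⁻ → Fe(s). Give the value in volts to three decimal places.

-0.037 V

Standard free energies of sequential steps add: ΔG°₃ = ΔG°₁ + ΔG°₂, so n₃E°₃ = n₁E°₁ + n₂E°₂.
E°₃ = (1×+0.77 + 2×-0.44) / 3 = (-0.110) / 3 = -0.037 V.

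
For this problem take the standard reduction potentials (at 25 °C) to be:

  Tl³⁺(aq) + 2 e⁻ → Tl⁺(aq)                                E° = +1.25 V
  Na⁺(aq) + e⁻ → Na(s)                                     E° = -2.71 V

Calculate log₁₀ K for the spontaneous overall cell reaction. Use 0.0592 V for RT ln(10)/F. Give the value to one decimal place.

133.8

Cathode: Tl³⁺/Tl⁺; anode: Na⁺/Na. E°cell = +3.96 V, n = 2.
log K = nE°cell / 0.0592 = (2)(+3.96) / 0.0592 = 133.8.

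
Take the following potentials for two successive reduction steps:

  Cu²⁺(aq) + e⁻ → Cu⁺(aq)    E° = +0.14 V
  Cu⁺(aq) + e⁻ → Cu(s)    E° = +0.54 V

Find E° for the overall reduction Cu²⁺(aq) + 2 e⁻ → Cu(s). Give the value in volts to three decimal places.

+0.340 V

Since ΔG° = −nFE° is additive over sequential reductions, n₃E°₃ = n₁E°₁ + n₂E°₂.
E°₃ = (1×+0.14 + 1×+0.54) / 2 = (+0.680) / 2 = +0.340 V.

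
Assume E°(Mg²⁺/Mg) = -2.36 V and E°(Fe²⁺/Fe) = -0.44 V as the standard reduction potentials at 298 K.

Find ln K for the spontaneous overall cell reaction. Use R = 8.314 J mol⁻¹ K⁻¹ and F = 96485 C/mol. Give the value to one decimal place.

Cathode: Fe²⁺/Fe; anode: Mg²⁺/Mg. E°cell = (-0.44) − (-2.36) = +1.92 V, with n = 2.
ΔG° = −nFE° = −RT ln K, so ln K = nFE°/(RT) = (2)(96485)(+1.92) / ((8.314)(298)) = 149.543.

149.5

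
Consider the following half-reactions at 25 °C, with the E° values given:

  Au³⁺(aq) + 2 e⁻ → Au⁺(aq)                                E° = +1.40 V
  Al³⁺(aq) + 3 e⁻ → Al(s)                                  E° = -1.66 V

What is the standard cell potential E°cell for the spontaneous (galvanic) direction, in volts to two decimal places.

+3.06 V

The Au³⁺/Au⁺ couple has the higher reduction potential, so it is the cathode; Al³⁺/Al is oxidised at the anode.
E°cell = E°(cathode) − E°(anode) = (+1.40) − (-1.66) = +3.06 V.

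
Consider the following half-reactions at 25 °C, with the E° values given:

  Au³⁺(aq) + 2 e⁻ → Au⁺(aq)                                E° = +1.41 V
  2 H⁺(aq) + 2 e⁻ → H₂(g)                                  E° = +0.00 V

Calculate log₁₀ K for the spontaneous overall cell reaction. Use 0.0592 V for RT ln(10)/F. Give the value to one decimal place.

47.6

Cathode: Au³⁺/Au⁺; anode: H⁺/H₂. E°cell = +1.41 V, n = 2.
log K = nE°cell / 0.0592 = (2)(+1.41) / 0.0592 = 47.6.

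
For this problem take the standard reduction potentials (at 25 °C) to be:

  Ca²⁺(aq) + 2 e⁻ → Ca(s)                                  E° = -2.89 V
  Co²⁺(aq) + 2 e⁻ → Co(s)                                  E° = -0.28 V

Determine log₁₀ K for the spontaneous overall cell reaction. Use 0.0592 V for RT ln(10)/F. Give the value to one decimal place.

Cathode: Co²⁺/Co; anode: Ca²⁺/Ca. E°cell = +2.61 V, n = 2.
log K = nE°cell / 0.0592 = (2)(+2.61) / 0.0592 = 88.2.

88.2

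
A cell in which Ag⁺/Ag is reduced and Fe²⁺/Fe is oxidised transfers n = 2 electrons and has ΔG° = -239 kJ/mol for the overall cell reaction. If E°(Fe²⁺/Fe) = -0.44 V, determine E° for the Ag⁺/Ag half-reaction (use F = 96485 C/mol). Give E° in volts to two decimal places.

E°cell = −ΔG°/(nF) = −(-239×10³)/((2)(96485)) = +1.239 V.
Since Ag⁺/Ag is the cathode and Fe²⁺/Fe the anode, E°cell = E°(Ag⁺/Ag) − E°(Fe²⁺/Fe).
So E°(Ag⁺/Ag) = E°cell + E°(Fe²⁺/Fe) = +1.239 + (-0.44) = +0.80 V.

+0.80 V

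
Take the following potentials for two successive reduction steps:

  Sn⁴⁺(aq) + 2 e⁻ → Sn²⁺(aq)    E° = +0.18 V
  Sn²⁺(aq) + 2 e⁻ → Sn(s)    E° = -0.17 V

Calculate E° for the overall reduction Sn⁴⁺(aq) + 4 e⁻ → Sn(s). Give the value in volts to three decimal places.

+0.005 V

Standard free energies of sequential steps add: ΔG°₃ = ΔG°₁ + ΔG°₂, so n₃E°₃ = n₁E°₁ + n₂E°₂.
E°₃ = (2×+0.18 + 2×-0.17) / 4 = (+0.020) / 4 = +0.005 V.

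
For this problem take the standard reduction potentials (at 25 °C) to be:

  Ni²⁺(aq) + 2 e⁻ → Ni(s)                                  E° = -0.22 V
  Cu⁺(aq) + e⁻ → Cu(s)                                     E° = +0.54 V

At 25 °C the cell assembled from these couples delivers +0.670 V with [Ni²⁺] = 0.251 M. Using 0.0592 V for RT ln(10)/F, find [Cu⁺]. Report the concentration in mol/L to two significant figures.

0.015 M

Cu⁺/Cu is the cathode, Ni²⁺/Ni the anode: E°cell = +0.76 V, n = 2.
Overall reaction: 2 Cu⁺(aq) + Ni(s) → 2 Cu(s) + Ni²⁺(aq); Q = [Ni²⁺]^1/[Cu⁺]^2.
From E = E° − (0.0592/n) log Q: log Q = (E° − E)·n/0.0592 = (+0.76 − (+0.670))·2/0.0592 = 3.0405.
So 2·log[Cu⁺] = 1·log(0.251) − log Q = -0.6003 − (3.0405) = -3.6408; log[Cu⁺] = -3.6408 / 2 = -1.8204; [Cu⁺] = 10^(-1.8204) ≈ 0.015 M.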